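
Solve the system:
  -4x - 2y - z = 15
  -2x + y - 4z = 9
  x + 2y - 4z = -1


Using Cramer's rule. Expand each determinant along the first row.
D  = (-4)*[1*(-4) - (-4)*2] - (-2)*[(-2)*(-4) - (-4)*1] + (-1)*[(-2)*2 - 1*1]
  = (-4)*(4) - (-2)*(12) + (-1)*(-5) = 13
Dx = 15*[1*(-4) - (-4)*2] - (-2)*[9*(-4) - (-4)*(-1)] + (-1)*[9*2 - 1*(-1)]
  = 15*(4) - (-2)*(-40) + (-1)*(19) = -39
Dy = (-4)*[9*(-4) - (-4)*(-1)] - 15*[(-2)*(-4) - (-4)*1] + (-1)*[(-2)*(-1) - 9*1]
  = (-4)*(-40) - 15*(12) + (-1)*(-7) = -13
Dz = (-4)*[1*(-1) - 9*2] - (-2)*[(-2)*(-1) - 9*1] + 15*[(-2)*2 - 1*1]
  = (-4)*(-19) - (-2)*(-7) + 15*(-5) = -13
x = Dx/D = -39/13 = -3, y = Dy/D = -13/13 = -1, z = Dz/D = -13/13 = -1
Check eq1: (-4)(-3) + (-2)(-1) + (-1)(-1) = 15 = 15 ✓
Check eq2: (-2)(-3) + (1)(-1) + (-4)(-1) = 9 = 9 ✓
Check eq3: (1)(-3) + (2)(-1) + (-4)(-1) = -1 = -1 ✓

x = -3, y = -1, z = -1


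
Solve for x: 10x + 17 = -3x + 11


Starting with: 10x + 17 = -3x + 11
Move all x terms to left: (10 + 3)x = 11 - 17
Simplify: 13x = -6
Divide both sides by 13: x = -6/13

x = -6/13


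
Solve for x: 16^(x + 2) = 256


Express both sides with the same base.
256 = 16^2
Since the bases match, equate exponents: x + 2 = 2
So x = 2 - (2) = 0

x = 0


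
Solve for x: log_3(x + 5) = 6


Convert to exponential form: x + 5 = 3^6 = 729
x = 729 - 5 = 724
Check: log_3(724 + 5) = log_3(729) = log_3(729) = 6 ✓

x = 724


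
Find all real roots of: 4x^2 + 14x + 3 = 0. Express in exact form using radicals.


Using the quadratic formula: x = (-b ± sqrt(b^2 - 4ac)) / (2a)
Here a = 4, b = 14, c = 3
Discriminant = b^2 - 4ac = 14^2 - 4(4)(3) = 196 - 48 = 148
Since discriminant = 148 > 0, there are two real roots.
x = (-14 ± 2*sqrt(37)) / 8
Simplifying: x = (-7 ± sqrt(37)) / 4
Numerically: x ≈ -0.2293 or x ≈ -3.2707

x = (-7 + sqrt(37)) / 4 or x = (-7 - sqrt(37)) / 4


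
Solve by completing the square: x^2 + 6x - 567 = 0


Start: x^2 + 6x - 567 = 0
Move constant: x^2 + 6x = 567
Half of 6 is 3, squared is 9
Add 9 to both sides: x^2 + 6x + 9 = 576
(x + 3)^2 = 576
x + 3 = ±24
x = -3 + 24 = 21 or x = -3 - 24 = -27

x = -27, x = 21


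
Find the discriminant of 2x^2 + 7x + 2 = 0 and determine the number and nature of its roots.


For ax^2 + bx + c = 0, discriminant D = b^2 - 4ac
Here a = 2, b = 7, c = 2
D = (7)^2 - 4(2)(2) = 49 - 16 = 33

D = 33 > 0 but not a perfect square
The equation has 2 distinct real irrational roots.

Discriminant = 33, 2 distinct real irrational roots


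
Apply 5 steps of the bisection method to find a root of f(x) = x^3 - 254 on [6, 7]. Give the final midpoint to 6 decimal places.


f(x) = x^3 - 254
f(6) = -38 < 0
f(7) = 89 > 0

Step 1: midpoint = (6.000000 + 7.000000)/2 = 6.500000
  f(6.500000) = 20.625000
  f(mid) > 0, so root is in [6.000000, 6.500000]

Step 2: midpoint = (6.000000 + 6.500000)/2 = 6.250000
  f(6.250000) = -9.859375
  f(mid) < 0, so root is in [6.250000, 6.500000]

Step 3: midpoint = (6.250000 + 6.500000)/2 = 6.375000
  f(6.375000) = 5.083984
  f(mid) > 0, so root is in [6.250000, 6.375000]

Step 4: midpoint = (6.250000 + 6.375000)/2 = 6.312500
  f(6.312500) = -2.461670
  f(mid) < 0, so root is in [6.312500, 6.375000]

Step 5: midpoint = (6.312500 + 6.375000)/2 = 6.343750
  f(6.343750) = 1.292572
  f(mid) > 0, so root is in [6.312500, 6.343750]

midpoint = 6.343750


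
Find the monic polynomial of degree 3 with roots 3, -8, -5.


A monic polynomial with roots 3, -8, -5 is:
p(x) = (x - 3)(x + 8)(x + 5)
After multiplying by (x - 3): x - 3
After multiplying by (x + 8): x^2 + 5x - 24
After multiplying by (x + 5): x^3 + 10x^2 + x - 120

x^3 + 10x^2 + x - 120


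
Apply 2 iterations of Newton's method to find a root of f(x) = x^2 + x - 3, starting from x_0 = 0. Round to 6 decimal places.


Newton's method: x_(n+1) = x_n - f(x_n)/f'(x_n)
f(x) = x^2 + x - 3
f'(x) = 2x + 1

Iteration 1:
  f(0.000000) = -3.000000
  f'(0.000000) = 1.000000
  x_1 = 0.000000 - (-3.000000)/(1.000000) = 3.000000

Iteration 2:
  f(3.000000) = 9.000000
  f'(3.000000) = 7.000000
  x_2 = 3.000000 - (9.000000)/(7.000000) = 1.714286

x_2 = 1.714286


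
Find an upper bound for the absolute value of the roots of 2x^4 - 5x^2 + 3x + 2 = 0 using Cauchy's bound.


Cauchy's bound: all roots r satisfy |r| <= 1 + max(|a_i/a_n|) for i = 0,...,n-1
where a_n is the leading coefficient.

Coefficients: [2, 0, -5, 3, 2]
Leading coefficient a_n = 2
Ratios |a_i/a_n|: 0, 5/2, 3/2, 1
Maximum ratio: 5/2
Cauchy's bound: |r| <= 1 + 5/2 = 7/2

Upper bound = 7/2


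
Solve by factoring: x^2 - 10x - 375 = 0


We need two numbers that multiply to -375 and add to -10.
Those numbers are 15 and -25 (since 15 * (-25) = -375 and 15 + (-25) = -10).
So x^2 - 10x - 375 = (x + 15)(x - 25) = 0
Setting each factor to zero: x = -15 or x = 25

x = -15, x = 25


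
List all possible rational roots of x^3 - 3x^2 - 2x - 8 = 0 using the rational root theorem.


Rational root theorem: possible roots are ±p/q where:
  p divides the constant term (-8): p ∈ {1, 2, 4, 8}
  q divides the leading coefficient (1): q ∈ {1}

All possible rational roots: -8, -4, -2, -1, 1, 2, 4, 8

-8, -4, -2, -1, 1, 2, 4, 8


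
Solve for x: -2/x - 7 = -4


Subtract -7 from both sides: -2/x = 3
Multiply both sides by x: -2 = 3 * x
Divide by 3: x = -2/3

x = -2/3


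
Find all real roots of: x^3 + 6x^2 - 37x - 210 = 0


Let p(x) = x^3 + 6x^2 - 37x - 210. By the rational root theorem (leading coefficient 1), any rational root is an integer divisor of 210: try ±1, ±2, ... in turn.
Test x = 1: value = -240 ≠ 0.
Test x = -1: value = -168 ≠ 0.
Test x = 2: value = -252 ≠ 0.
Test x = -2: value = -120 ≠ 0.
Test x = 3: value = -240 ≠ 0.
Test x = -3: value = -72 ≠ 0.
Test x = 5: value = -120 ≠ 0.
Test x = -5: value = 0 ✓, so (x + 5) is a factor.
Synthetic division by (x + 5): bring down 1; 1(-5) + 6 = 1; 1(-5) - 37 = -42; (-42)(-5) - 210 = 0 → quotient x^2 + x - 42, remainder 0.
Solve the quadratic x^2 + x - 42 = 0: discriminant = 1^2 - 4(1)(-42) = 1 + 168 = 169.
sqrt(169) = 13, so x = (-1 ± 13)/2: x = 6 or x = -7.

x = -7, x = -5, x = 6


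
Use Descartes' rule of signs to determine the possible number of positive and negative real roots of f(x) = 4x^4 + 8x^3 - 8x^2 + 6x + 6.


Descartes' rule of signs:

For positive roots, count sign changes in f(x) = 4x^4 + 8x^3 - 8x^2 + 6x + 6:
Signs of coefficients: +, +, -, +, +
Number of sign changes: 2
Possible positive real roots: 2, 0

For negative roots, examine f(-x) = 4x^4 - 8x^3 - 8x^2 - 6x + 6:
Signs of coefficients: +, -, -, -, +
Number of sign changes: 2
Possible negative real roots: 2, 0

Positive roots: 2 or 0; Negative roots: 2 or 0


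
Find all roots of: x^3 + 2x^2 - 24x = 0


The constant term is 0, so x = 0 is a root. Factor out x:
  x^2 + 2x - 24 = 0
Solve the quadratic x^2 + 2x - 24 = 0: discriminant = 2^2 - 4(1)(-24) = 4 + 96 = 100.
sqrt(100) = 10, so x = (-2 ± 10)/2: x = 4 or x = -6.
Collecting all roots found:

x = -6, x = 0, x = 4


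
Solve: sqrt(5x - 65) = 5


Square both sides: 5x - 65 = 5^2 = 25
5x = 25 + 65 = 90
x = 18
Check: sqrt(5*18 - 65) = sqrt(25) = 5 ✓

x = 18


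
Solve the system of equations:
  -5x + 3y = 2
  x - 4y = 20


Using Cramer's rule:
Determinant D = (-5)(-4) - (1)(3) = 20 - 3 = 17
Dx = (2)(-4) - (20)(3) = -8 - 60 = -68
Dy = (-5)(20) - (1)(2) = -100 - 2 = -102
x = Dx/D = -68/17 = -4
y = Dy/D = -102/17 = -6

x = -4, y = -6


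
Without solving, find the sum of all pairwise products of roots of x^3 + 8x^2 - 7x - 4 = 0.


By Vieta's formulas for x^3 + bx^2 + cx + d = 0:
  r1 + r2 + r3 = -b/a = -8
  r1*r2 + r1*r3 + r2*r3 = c/a = -7
  r1*r2*r3 = -d/a = 4


Sum of pairwise products = -7


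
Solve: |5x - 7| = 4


An absolute value equation |expr| = 4 gives two cases:
Case 1: 5x - 7 = 4
  5x = 11, so x = 11/5
Case 2: 5x - 7 = -4
  5x = 3, so x = 3/5

x = 3/5, x = 11/5


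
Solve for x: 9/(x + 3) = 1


Multiply both sides by (x + 3): 9 = 1(x + 3)
Distribute: 9 = x + 3
x = 9 - 3 = 6
x = 6

x = 6


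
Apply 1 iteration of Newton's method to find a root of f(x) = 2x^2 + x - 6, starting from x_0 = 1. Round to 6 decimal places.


Newton's method: x_(n+1) = x_n - f(x_n)/f'(x_n)
f(x) = 2x^2 + x - 6
f'(x) = 4x + 1

Iteration 1:
  f(1.000000) = -3.000000
  f'(1.000000) = 5.000000
  x_1 = 1.000000 - (-3.000000)/(5.000000) = 1.600000

x_1 = 1.600000


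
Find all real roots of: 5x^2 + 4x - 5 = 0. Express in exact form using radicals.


Using the quadratic formula: x = (-b ± sqrt(b^2 - 4ac)) / (2a)
Here a = 5, b = 4, c = -5
Discriminant = b^2 - 4ac = 4^2 - 4(5)(-5) = 16 + 100 = 116
Since discriminant = 116 > 0, there are two real roots.
x = (-4 ± 2*sqrt(29)) / 10
Simplifying: x = (-2 ± sqrt(29)) / 5
Numerically: x ≈ 0.6770 or x ≈ -1.4770

x = (-2 + sqrt(29)) / 5 or x = (-2 - sqrt(29)) / 5


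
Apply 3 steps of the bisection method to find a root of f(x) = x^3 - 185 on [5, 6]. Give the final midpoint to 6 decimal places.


f(x) = x^3 - 185
f(5) = -60 < 0
f(6) = 31 > 0

Step 1: midpoint = (5.000000 + 6.000000)/2 = 5.500000
  f(5.500000) = -18.625000
  f(mid) < 0, so root is in [5.500000, 6.000000]

Step 2: midpoint = (5.500000 + 6.000000)/2 = 5.750000
  f(5.750000) = 5.109375
  f(mid) > 0, so root is in [5.500000, 5.750000]

Step 3: midpoint = (5.500000 + 5.750000)/2 = 5.625000
  f(5.625000) = -7.021484
  f(mid) < 0, so root is in [5.625000, 5.750000]

midpoint = 5.625000


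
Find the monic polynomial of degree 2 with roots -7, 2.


A monic polynomial with roots -7, 2 is:
p(x) = (x + 7)(x - 2)
After multiplying by (x + 7): x + 7
After multiplying by (x - 2): x^2 + 5x - 14

x^2 + 5x - 14


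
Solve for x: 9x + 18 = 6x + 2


Starting with: 9x + 18 = 6x + 2
Move all x terms to left: (9 - 6)x = 2 - 18
Simplify: 3x = -16
Divide both sides by 3: x = -16/3

x = -16/3


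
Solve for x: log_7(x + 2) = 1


Convert to exponential form: x + 2 = 7^1 = 7
x = 7 - 2 = 5
Check: log_7(5 + 2) = log_7(7) = log_7(7) = 1 ✓

x = 5


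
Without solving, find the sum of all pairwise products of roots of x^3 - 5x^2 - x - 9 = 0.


By Vieta's formulas for x^3 + bx^2 + cx + d = 0:
  r1 + r2 + r3 = -b/a = 5
  r1*r2 + r1*r3 + r2*r3 = c/a = -1
  r1*r2*r3 = -d/a = 9


Sum of pairwise products = -1


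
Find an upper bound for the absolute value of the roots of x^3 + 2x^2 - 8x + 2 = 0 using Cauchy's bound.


Cauchy's bound: all roots r satisfy |r| <= 1 + max(|a_i/a_n|) for i = 0,...,n-1
where a_n is the leading coefficient.

Coefficients: [1, 2, -8, 2]
Leading coefficient a_n = 1
Ratios |a_i/a_n|: 2, 8, 2
Maximum ratio: 8
Cauchy's bound: |r| <= 1 + 8 = 9

Upper bound = 9


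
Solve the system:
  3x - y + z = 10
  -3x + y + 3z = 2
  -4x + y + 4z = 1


Using Cramer's rule. Expand each determinant along the first row.
D  = 3*[1*4 - 3*1] - (-1)*[(-3)*4 - 3*(-4)] + 1*[(-3)*1 - 1*(-4)]
  = 3*(1) - (-1)*(0) + 1*(1) = 4
Dx = 10*[1*4 - 3*1] - (-1)*[2*4 - 3*1] + 1*[2*1 - 1*1]
  = 10*(1) - (-1)*(5) + 1*(1) = 16
Dy = 3*[2*4 - 3*1] - 10*[(-3)*4 - 3*(-4)] + 1*[(-3)*1 - 2*(-4)]
  = 3*(5) - 10*(0) + 1*(5) = 20
Dz = 3*[1*1 - 2*1] - (-1)*[(-3)*1 - 2*(-4)] + 10*[(-3)*1 - 1*(-4)]
  = 3*(-1) - (-1)*(5) + 10*(1) = 12
x = Dx/D = 16/4 = 4, y = Dy/D = 20/4 = 5, z = Dz/D = 12/4 = 3
Check eq1: (3)(4) + (-1)(5) + (1)(3) = 10 = 10 ✓
Check eq2: (-3)(4) + (1)(5) + (3)(3) = 2 = 2 ✓
Check eq3: (-4)(4) + (1)(5) + (4)(3) = 1 = 1 ✓

x = 4, y = 5, z = 3


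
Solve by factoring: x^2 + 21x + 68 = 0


We need two numbers that multiply to 68 and add to 21.
Those numbers are 4 and 17 (since 4 * 17 = 68 and 4 + 17 = 21).
So x^2 + 21x + 68 = (x + 4)(x + 17) = 0
Setting each factor to zero: x = -4 or x = -17

x = -17, x = -4


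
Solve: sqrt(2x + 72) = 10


Square both sides: 2x + 72 = 10^2 = 100
2x = 100 - 72 = 28
x = 14
Check: sqrt(2*14 + 72) = sqrt(100) = 10 ✓

x = 14


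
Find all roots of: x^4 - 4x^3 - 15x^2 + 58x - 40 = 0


Let p(x) = x^4 - 4x^3 - 15x^2 + 58x - 40. By the rational root theorem (leading coefficient 1), any rational root is an integer divisor of 40: try ±1, ±2, ... in turn.
Test x = 1: value = 0 ✓, so (x - 1) is a factor.
Synthetic division by (x - 1): bring down 1; 1(1) - 4 = -3; (-3)(1) - 15 = -18; (-18)(1) + 58 = 40; 40(1) - 40 = 0 → quotient x^3 - 3x^2 - 18x + 40, remainder 0.
Continue with the quotient x^3 - 3x^2 - 18x + 40 (candidates must divide 40; re-test x = 1 first in case it repeats).
Test x = 1: value = 20 ≠ 0.
Test x = -1: value = 54 ≠ 0.
Test x = 2: value = 0 ✓, so (x - 2) is a factor.
Synthetic division by (x - 2): bring down 1; 1(2) - 3 = -1; (-1)(2) - 18 = -20; (-20)(2) + 40 = 0 → quotient x^2 - x - 20, remainder 0.
Solve the quadratic x^2 - x - 20 = 0: discriminant = (-1)^2 - 4(1)(-20) = 1 + 80 = 81.
sqrt(81) = 9, so x = (1 ± 9)/2: x = 5 or x = -4.
Collecting all roots found:

x = -4, x = 1, x = 2, x = 5


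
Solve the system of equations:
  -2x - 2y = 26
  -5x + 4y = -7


Using Cramer's rule:
Determinant D = (-2)(4) - (-5)(-2) = -8 - 10 = -18
Dx = (26)(4) - (-7)(-2) = 104 - 14 = 90
Dy = (-2)(-7) - (-5)(26) = 14 + 130 = 144
x = Dx/D = 90/-18 = -5
y = Dy/D = 144/-18 = -8

x = -5, y = -8


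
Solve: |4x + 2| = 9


An absolute value equation |expr| = 9 gives two cases:
Case 1: 4x + 2 = 9
  4x = 7, so x = 7/4
Case 2: 4x + 2 = -9
  4x = -11, so x = -11/4

x = -11/4, x = 7/4


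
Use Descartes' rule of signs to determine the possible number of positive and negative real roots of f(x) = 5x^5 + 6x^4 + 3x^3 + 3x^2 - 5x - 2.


Descartes' rule of signs:

For positive roots, count sign changes in f(x) = 5x^5 + 6x^4 + 3x^3 + 3x^2 - 5x - 2:
Signs of coefficients: +, +, +, +, -, -
Number of sign changes: 1
Possible positive real roots: 1

For negative roots, examine f(-x) = -5x^5 + 6x^4 - 3x^3 + 3x^2 + 5x - 2:
Signs of coefficients: -, +, -, +, +, -
Number of sign changes: 4
Possible negative real roots: 4, 2, 0

Positive roots: 1; Negative roots: 4 or 2 or 0


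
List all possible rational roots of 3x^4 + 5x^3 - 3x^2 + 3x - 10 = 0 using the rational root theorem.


Rational root theorem: possible roots are ±p/q where:
  p divides the constant term (-10): p ∈ {1, 2, 5, 10}
  q divides the leading coefficient (3): q ∈ {1, 3}

All possible rational roots: -10, -5, -10/3, -2, -5/3, -1, -2/3, -1/3, 1/3, 2/3, 1, 5/3, 2, 10/3, 5, 10

-10, -5, -10/3, -2, -5/3, -1, -2/3, -1/3, 1/3, 2/3, 1, 5/3, 2, 10/3, 5, 10


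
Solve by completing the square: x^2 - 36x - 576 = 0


Start: x^2 - 36x - 576 = 0
Move constant: x^2 - 36x = 576
Half of -36 is -18, squared is 324
Add 324 to both sides: x^2 - 36x + 324 = 900
(x - 18)^2 = 900
x - 18 = ±30
x = 18 + 30 = 48 or x = 18 - 30 = -12

x = -12, x = 48


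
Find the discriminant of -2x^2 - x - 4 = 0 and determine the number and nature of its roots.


For ax^2 + bx + c = 0, discriminant D = b^2 - 4ac
Here a = -2, b = -1, c = -4
D = (-1)^2 - 4(-2)(-4) = 1 - 32 = -31

D = -31 < 0
The equation has no real roots (2 complex conjugate roots).

Discriminant = -31, no real roots (2 complex conjugate roots)


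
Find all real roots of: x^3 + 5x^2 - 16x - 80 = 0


Let p(x) = x^3 + 5x^2 - 16x - 80. By the rational root theorem (leading coefficient 1), any rational root is an integer divisor of 80: try ±1, ±2, ... in turn.
Test x = 1: value = -90 ≠ 0.
Test x = -1: value = -60 ≠ 0.
Test x = 2: value = -84 ≠ 0.
Test x = -2: value = -36 ≠ 0.
Test x = 4: value = 0 ✓, so (x - 4) is a factor.
Synthetic division by (x - 4): bring down 1; 1(4) + 5 = 9; 9(4) - 16 = 20; 20(4) - 80 = 0 → quotient x^2 + 9x + 20, remainder 0.
Solve the quadratic x^2 + 9x + 20 = 0: discriminant = 9^2 - 4(1)(20) = 81 - 80 = 1.
sqrt(1) = 1, so x = (-9 ± 1)/2: x = -4 or x = -5.

x = -5, x = -4, x = 4


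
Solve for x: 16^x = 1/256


Express both sides with the same base.
1/256 = 16^(-2)
Since the bases match: x = -2

x = -2


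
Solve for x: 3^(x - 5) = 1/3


Express both sides with the same base.
1/3 = 3^(-1)
Since the bases match, equate exponents: x - 5 = -1
So x = -1 - (-5) = 4

x = 4


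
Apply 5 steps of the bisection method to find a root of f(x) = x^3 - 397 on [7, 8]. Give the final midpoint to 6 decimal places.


f(x) = x^3 - 397
f(7) = -54 < 0
f(8) = 115 > 0

Step 1: midpoint = (7.000000 + 8.000000)/2 = 7.500000
  f(7.500000) = 24.875000
  f(mid) > 0, so root is in [7.000000, 7.500000]

Step 2: midpoint = (7.000000 + 7.500000)/2 = 7.250000
  f(7.250000) = -15.921875
  f(mid) < 0, so root is in [7.250000, 7.500000]

Step 3: midpoint = (7.250000 + 7.500000)/2 = 7.375000
  f(7.375000) = 4.130859
  f(mid) > 0, so root is in [7.250000, 7.375000]

Step 4: midpoint = (7.250000 + 7.375000)/2 = 7.312500
  f(7.312500) = -5.981201
  f(mid) < 0, so root is in [7.312500, 7.375000]

Step 5: midpoint = (7.312500 + 7.375000)/2 = 7.343750
  f(7.343750) = -0.946686
  f(mid) < 0, so root is in [7.343750, 7.375000]

midpoint = 7.343750


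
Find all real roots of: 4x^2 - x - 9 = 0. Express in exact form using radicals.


Using the quadratic formula: x = (-b ± sqrt(b^2 - 4ac)) / (2a)
Here a = 4, b = -1, c = -9
Discriminant = b^2 - 4ac = (-1)^2 - 4(4)(-9) = 1 + 144 = 145
Since discriminant = 145 > 0, there are two real roots.
x = (1 ± sqrt(145)) / 8
Numerically: x ≈ 1.6302 or x ≈ -1.3802

x = (1 + sqrt(145)) / 8 or x = (1 - sqrt(145)) / 8


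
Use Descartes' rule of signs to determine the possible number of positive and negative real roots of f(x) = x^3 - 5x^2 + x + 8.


Descartes' rule of signs:

For positive roots, count sign changes in f(x) = x^3 - 5x^2 + x + 8:
Signs of coefficients: +, -, +, +
Number of sign changes: 2
Possible positive real roots: 2, 0

For negative roots, examine f(-x) = -x^3 - 5x^2 - x + 8:
Signs of coefficients: -, -, -, +
Number of sign changes: 1
Possible negative real roots: 1

Positive roots: 2 or 0; Negative roots: 1


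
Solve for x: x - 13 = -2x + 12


Starting with: x - 13 = -2x + 12
Move all x terms to left: (1 + 2)x = 12 + 13
Simplify: 3x = 25
Divide both sides by 3: x = 25/3

x = 25/3


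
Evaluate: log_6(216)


We need the exponent such that 6^? = 216
6^3 = 216
Therefore log_6(216) = 3

3


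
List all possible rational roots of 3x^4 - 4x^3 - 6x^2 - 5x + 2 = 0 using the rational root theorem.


Rational root theorem: possible roots are ±p/q where:
  p divides the constant term (2): p ∈ {1, 2}
  q divides the leading coefficient (3): q ∈ {1, 3}

All possible rational roots: -2, -1, -2/3, -1/3, 1/3, 2/3, 1, 2

-2, -1, -2/3, -1/3, 1/3, 2/3, 1, 2


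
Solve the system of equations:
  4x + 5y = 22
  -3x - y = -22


Using Cramer's rule:
Determinant D = (4)(-1) - (-3)(5) = -4 + 15 = 11
Dx = (22)(-1) - (-22)(5) = -22 + 110 = 88
Dy = (4)(-22) - (-3)(22) = -88 + 66 = -22
x = Dx/D = 88/11 = 8
y = Dy/D = -22/11 = -2

x = 8, y = -2


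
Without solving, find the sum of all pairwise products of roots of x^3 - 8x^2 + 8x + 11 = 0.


By Vieta's formulas for x^3 + bx^2 + cx + d = 0:
  r1 + r2 + r3 = -b/a = 8
  r1*r2 + r1*r3 + r2*r3 = c/a = 8
  r1*r2*r3 = -d/a = -11


Sum of pairwise products = 8


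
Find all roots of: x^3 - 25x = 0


The constant term is 0, so x = 0 is a root. Factor out x:
  x^2 - 25 = 0
Solve the quadratic x^2 - 25 = 0: discriminant = 0^2 - 4(1)(-25) = 0 + 100 = 100.
sqrt(100) = 10, so x = (0 ± 10)/2: x = 5 or x = -5.
Collecting all roots found:

x = -5, x = 0, x = 5


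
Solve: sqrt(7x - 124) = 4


Square both sides: 7x - 124 = 4^2 = 16
7x = 16 + 124 = 140
x = 20
Check: sqrt(7*20 - 124) = sqrt(16) = 4 ✓

x = 20


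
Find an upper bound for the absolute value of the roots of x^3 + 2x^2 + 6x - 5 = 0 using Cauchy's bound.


Cauchy's bound: all roots r satisfy |r| <= 1 + max(|a_i/a_n|) for i = 0,...,n-1
where a_n is the leading coefficient.

Coefficients: [1, 2, 6, -5]
Leading coefficient a_n = 1
Ratios |a_i/a_n|: 2, 6, 5
Maximum ratio: 6
Cauchy's bound: |r| <= 1 + 6 = 7

Upper bound = 7


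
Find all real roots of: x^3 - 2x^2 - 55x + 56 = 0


Let p(x) = x^3 - 2x^2 - 55x + 56. By the rational root theorem (leading coefficient 1), any rational root is an integer divisor of 56: try ±1, ±2, ... in turn.
Test x = 1: value = 0 ✓, so (x - 1) is a factor.
Synthetic division by (x - 1): bring down 1; 1(1) - 2 = -1; (-1)(1) - 55 = -56; (-56)(1) + 56 = 0 → quotient x^2 - x - 56, remainder 0.
Solve the quadratic x^2 - x - 56 = 0: discriminant = (-1)^2 - 4(1)(-56) = 1 + 224 = 225.
sqrt(225) = 15, so x = (1 ± 15)/2: x = 8 or x = -7.

x = -7, x = 1, x = 8


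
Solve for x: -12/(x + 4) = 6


Multiply both sides by (x + 4): -12 = 6(x + 4)
Distribute: -12 = 6x + 24
6x = -12 - 24 = -36
x = -6

x = -6


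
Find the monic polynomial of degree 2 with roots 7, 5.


A monic polynomial with roots 7, 5 is:
p(x) = (x - 7)(x - 5)
After multiplying by (x - 7): x - 7
After multiplying by (x - 5): x^2 - 12x + 35

x^2 - 12x + 35


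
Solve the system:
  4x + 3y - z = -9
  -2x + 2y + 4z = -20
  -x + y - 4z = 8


Using Cramer's rule. Expand each determinant along the first row.
D  = 4*[2*(-4) - 4*1] - 3*[(-2)*(-4) - 4*(-1)] + (-1)*[(-2)*1 - 2*(-1)]
  = 4*(-12) - 3*(12) + (-1)*(0) = -84
Dx = (-9)*[2*(-4) - 4*1] - 3*[(-20)*(-4) - 4*8] + (-1)*[(-20)*1 - 2*8]
  = (-9)*(-12) - 3*(48) + (-1)*(-36) = 0
Dy = 4*[(-20)*(-4) - 4*8] - (-9)*[(-2)*(-4) - 4*(-1)] + (-1)*[(-2)*8 - (-20)*(-1)]
  = 4*(48) - (-9)*(12) + (-1)*(-36) = 336
Dz = 4*[2*8 - (-20)*1] - 3*[(-2)*8 - (-20)*(-1)] + (-9)*[(-2)*1 - 2*(-1)]
  = 4*(36) - 3*(-36) + (-9)*(0) = 252
x = Dx/D = 0/-84 = 0, y = Dy/D = 336/-84 = -4, z = Dz/D = 252/-84 = -3
Check eq1: (4)(0) + (3)(-4) + (-1)(-3) = -9 = -9 ✓
Check eq2: (-2)(0) + (2)(-4) + (4)(-3) = -20 = -20 ✓
Check eq3: (-1)(0) + (1)(-4) + (-4)(-3) = 8 = 8 ✓

x = 0, y = -4, z = -3


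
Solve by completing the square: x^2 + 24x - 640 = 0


Start: x^2 + 24x - 640 = 0
Move constant: x^2 + 24x = 640
Half of 24 is 12, squared is 144
Add 144 to both sides: x^2 + 24x + 144 = 784
(x + 12)^2 = 784
x + 12 = ±28
x = -12 + 28 = 16 or x = -12 - 28 = -40

x = -40, x = 16


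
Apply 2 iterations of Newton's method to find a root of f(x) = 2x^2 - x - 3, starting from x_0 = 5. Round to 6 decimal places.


Newton's method: x_(n+1) = x_n - f(x_n)/f'(x_n)
f(x) = 2x^2 - x - 3
f'(x) = 4x - 1

Iteration 1:
  f(5.000000) = 42.000000
  f'(5.000000) = 19.000000
  x_1 = 5.000000 - (42.000000)/(19.000000) = 2.789474

Iteration 2:
  f(2.789474) = 9.772853
  f'(2.789474) = 10.157895
  x_2 = 2.789474 - (9.772853)/(10.157895) = 1.827379

x_2 = 1.827379


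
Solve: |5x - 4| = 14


An absolute value equation |expr| = 14 gives two cases:
Case 1: 5x - 4 = 14
  5x = 18, so x = 18/5
Case 2: 5x - 4 = -14
  5x = -10, so x = -2

x = -2, x = 18/5


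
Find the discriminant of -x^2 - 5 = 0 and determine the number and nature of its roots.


For ax^2 + bx + c = 0, discriminant D = b^2 - 4ac
Here a = -1, b = 0, c = -5
D = (0)^2 - 4(-1)(-5) = 0 - 20 = -20

D = -20 < 0
The equation has no real roots (2 complex conjugate roots).

Discriminant = -20, no real roots (2 complex conjugate roots)


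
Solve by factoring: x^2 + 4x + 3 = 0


We need two numbers that multiply to 3 and add to 4.
Those numbers are 3 and 1 (since 3 * 1 = 3 and 3 + 1 = 4).
So x^2 + 4x + 3 = (x + 3)(x + 1) = 0
Setting each factor to zero: x = -3 or x = -1

x = -3, x = -1


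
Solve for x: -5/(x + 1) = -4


Multiply both sides by (x + 1): -5 = -4(x + 1)
Distribute: -5 = -4x - 4
-4x = -5 + 4 = -1
x = 1/4

x = 1/4


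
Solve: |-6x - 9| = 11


An absolute value equation |expr| = 11 gives two cases:
Case 1: -6x - 9 = 11
  -6x = 20, so x = -10/3
Case 2: -6x - 9 = -11
  -6x = -2, so x = 1/3

x = -10/3, x = 1/3


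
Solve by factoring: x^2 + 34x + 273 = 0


We need two numbers that multiply to 273 and add to 34.
Those numbers are 13 and 21 (since 13 * 21 = 273 and 13 + 21 = 34).
So x^2 + 34x + 273 = (x + 13)(x + 21) = 0
Setting each factor to zero: x = -13 or x = -21

x = -21, x = -13


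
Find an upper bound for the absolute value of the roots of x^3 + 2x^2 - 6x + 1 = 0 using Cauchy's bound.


Cauchy's bound: all roots r satisfy |r| <= 1 + max(|a_i/a_n|) for i = 0,...,n-1
where a_n is the leading coefficient.

Coefficients: [1, 2, -6, 1]
Leading coefficient a_n = 1
Ratios |a_i/a_n|: 2, 6, 1
Maximum ratio: 6
Cauchy's bound: |r| <= 1 + 6 = 7

Upper bound = 7


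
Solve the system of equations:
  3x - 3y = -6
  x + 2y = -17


Using Cramer's rule:
Determinant D = (3)(2) - (1)(-3) = 6 + 3 = 9
Dx = (-6)(2) - (-17)(-3) = -12 - 51 = -63
Dy = (3)(-17) - (1)(-6) = -51 + 6 = -45
x = Dx/D = -63/9 = -7
y = Dy/D = -45/9 = -5

x = -7, y = -5


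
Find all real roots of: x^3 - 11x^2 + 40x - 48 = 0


Let p(x) = x^3 - 11x^2 + 40x - 48. By the rational root theorem (leading coefficient 1), any rational root is an integer divisor of 48: try ±1, ±2, ... in turn.
Test x = 1: value = -18 ≠ 0.
Test x = -1: value = -100 ≠ 0.
Test x = 2: value = -4 ≠ 0.
Test x = -2: value = -180 ≠ 0.
Test x = 3: value = 0 ✓, so (x - 3) is a factor.
Synthetic division by (x - 3): bring down 1; 1(3) - 11 = -8; (-8)(3) + 40 = 16; 16(3) - 48 = 0 → quotient x^2 - 8x + 16, remainder 0.
Solve the quadratic x^2 - 8x + 16 = 0: discriminant = (-8)^2 - 4(1)(16) = 64 - 64 = 0.
Discriminant = 0, so a double root: x = 8/2 = 4.

x = 3, x = 4 (multiplicity 2)


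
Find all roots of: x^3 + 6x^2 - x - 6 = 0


Let p(x) = x^3 + 6x^2 - x - 6. By the rational root theorem (leading coefficient 1), any rational root is an integer divisor of 6: try ±1, ±2, ... in turn.
Test x = 1: value = 0 ✓, so (x - 1) is a factor.
Synthetic division by (x - 1): bring down 1; 1(1) + 6 = 7; 7(1) - 1 = 6; 6(1) - 6 = 0 → quotient x^2 + 7x + 6, remainder 0.
Solve the quadratic x^2 + 7x + 6 = 0: discriminant = 7^2 - 4(1)(6) = 49 - 24 = 25.
sqrt(25) = 5, so x = (-7 ± 5)/2: x = -1 or x = -6.
Collecting all roots found:

x = -6, x = -1, x = 1


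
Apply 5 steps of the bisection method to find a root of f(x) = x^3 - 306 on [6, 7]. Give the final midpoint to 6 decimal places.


f(x) = x^3 - 306
f(6) = -90 < 0
f(7) = 37 > 0

Step 1: midpoint = (6.000000 + 7.000000)/2 = 6.500000
  f(6.500000) = -31.375000
  f(mid) < 0, so root is in [6.500000, 7.000000]

Step 2: midpoint = (6.500000 + 7.000000)/2 = 6.750000
  f(6.750000) = 1.546875
  f(mid) > 0, so root is in [6.500000, 6.750000]

Step 3: midpoint = (6.500000 + 6.750000)/2 = 6.625000
  f(6.625000) = -15.224609
  f(mid) < 0, so root is in [6.625000, 6.750000]

Step 4: midpoint = (6.625000 + 6.750000)/2 = 6.687500
  f(6.687500) = -6.917236
  f(mid) < 0, so root is in [6.687500, 6.750000]

Step 5: midpoint = (6.687500 + 6.750000)/2 = 6.718750
  f(6.718750) = -2.704865
  f(mid) < 0, so root is in [6.718750, 6.750000]

midpoint = 6.718750


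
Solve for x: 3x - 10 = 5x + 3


Starting with: 3x - 10 = 5x + 3
Move all x terms to left: (3 - 5)x = 3 + 10
Simplify: -2x = 13
Divide both sides by -2: x = -13/2

x = -13/2


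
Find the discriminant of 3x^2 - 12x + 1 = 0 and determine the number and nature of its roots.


For ax^2 + bx + c = 0, discriminant D = b^2 - 4ac
Here a = 3, b = -12, c = 1
D = (-12)^2 - 4(3)(1) = 144 - 12 = 132

D = 132 > 0 but not a perfect square
The equation has 2 distinct real irrational roots.

Discriminant = 132, 2 distinct real irrational roots


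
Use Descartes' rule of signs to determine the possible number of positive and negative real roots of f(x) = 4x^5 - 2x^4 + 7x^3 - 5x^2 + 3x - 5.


Descartes' rule of signs:

For positive roots, count sign changes in f(x) = 4x^5 - 2x^4 + 7x^3 - 5x^2 + 3x - 5:
Signs of coefficients: +, -, +, -, +, -
Number of sign changes: 5
Possible positive real roots: 5, 3, 1

For negative roots, examine f(-x) = -4x^5 - 2x^4 - 7x^3 - 5x^2 - 3x - 5:
Signs of coefficients: -, -, -, -, -, -
Number of sign changes: 0
Possible negative real roots: 0

Positive roots: 5 or 3 or 1; Negative roots: 0


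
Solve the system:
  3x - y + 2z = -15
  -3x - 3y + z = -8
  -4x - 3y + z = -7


Using Cramer's rule. Expand each determinant along the first row.
D  = 3*[(-3)*1 - 1*(-3)] - (-1)*[(-3)*1 - 1*(-4)] + 2*[(-3)*(-3) - (-3)*(-4)]
  = 3*(0) - (-1)*(1) + 2*(-3) = -5
Dx = (-15)*[(-3)*1 - 1*(-3)] - (-1)*[(-8)*1 - 1*(-7)] + 2*[(-8)*(-3) - (-3)*(-7)]
  = (-15)*(0) - (-1)*(-1) + 2*(3) = 5
Dy = 3*[(-8)*1 - 1*(-7)] - (-15)*[(-3)*1 - 1*(-4)] + 2*[(-3)*(-7) - (-8)*(-4)]
  = 3*(-1) - (-15)*(1) + 2*(-11) = -10
Dz = 3*[(-3)*(-7) - (-8)*(-3)] - (-1)*[(-3)*(-7) - (-8)*(-4)] + (-15)*[(-3)*(-3) - (-3)*(-4)]
  = 3*(-3) - (-1)*(-11) + (-15)*(-3) = 25
x = Dx/D = 5/-5 = -1, y = Dy/D = -10/-5 = 2, z = Dz/D = 25/-5 = -5
Check eq1: (3)(-1) + (-1)(2) + (2)(-5) = -15 = -15 ✓
Check eq2: (-3)(-1) + (-3)(2) + (1)(-5) = -8 = -8 ✓
Check eq3: (-4)(-1) + (-3)(2) + (1)(-5) = -7 = -7 ✓

x = -1, y = 2, z = -5


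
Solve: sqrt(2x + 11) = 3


Square both sides: 2x + 11 = 3^2 = 9
2x = 9 - 11 = -2
x = -1
Check: sqrt(2*(-1) + 11) = sqrt(9) = 3 ✓

x = -1


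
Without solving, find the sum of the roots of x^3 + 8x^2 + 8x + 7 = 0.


By Vieta's formulas for x^3 + bx^2 + cx + d = 0:
  r1 + r2 + r3 = -b/a = -8
  r1*r2 + r1*r3 + r2*r3 = c/a = 8
  r1*r2*r3 = -d/a = -7


Sum = -8


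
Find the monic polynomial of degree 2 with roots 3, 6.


A monic polynomial with roots 3, 6 is:
p(x) = (x - 3)(x - 6)
After multiplying by (x - 3): x - 3
After multiplying by (x - 6): x^2 - 9x + 18

x^2 - 9x + 18


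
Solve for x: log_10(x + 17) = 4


Convert to exponential form: x + 17 = 10^4 = 10000
x = 10000 - 17 = 9983
Check: log_10(9983 + 17) = log_10(10000) = log_10(10000) = 4 ✓

x = 9983


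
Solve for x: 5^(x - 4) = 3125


Express both sides with the same base.
3125 = 5^5
Since the bases match, equate exponents: x - 4 = 5
So x = 5 - (-4) = 9

x = 9


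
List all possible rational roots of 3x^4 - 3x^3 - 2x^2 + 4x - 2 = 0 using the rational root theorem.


Rational root theorem: possible roots are ±p/q where:
  p divides the constant term (-2): p ∈ {1, 2}
  q divides the leading coefficient (3): q ∈ {1, 3}

All possible rational roots: -2, -1, -2/3, -1/3, 1/3, 2/3, 1, 2

-2, -1, -2/3, -1/3, 1/3, 2/3, 1, 2


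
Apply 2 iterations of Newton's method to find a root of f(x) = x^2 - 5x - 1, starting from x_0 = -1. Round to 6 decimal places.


Newton's method: x_(n+1) = x_n - f(x_n)/f'(x_n)
f(x) = x^2 - 5x - 1
f'(x) = 2x - 5

Iteration 1:
  f(-1.000000) = 5.000000
  f'(-1.000000) = -7.000000
  x_1 = -1.000000 - (5.000000)/(-7.000000) = -0.285714

Iteration 2:
  f(-0.285714) = 0.510204
  f'(-0.285714) = -5.571429
  x_2 = -0.285714 - (0.510204)/(-5.571429) = -0.194139

x_2 = -0.194139


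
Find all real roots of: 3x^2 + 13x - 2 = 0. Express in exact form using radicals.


Using the quadratic formula: x = (-b ± sqrt(b^2 - 4ac)) / (2a)
Here a = 3, b = 13, c = -2
Discriminant = b^2 - 4ac = 13^2 - 4(3)(-2) = 169 + 24 = 193
Since discriminant = 193 > 0, there are two real roots.
x = (-13 ± sqrt(193)) / 6
Numerically: x ≈ 0.1487 or x ≈ -4.4821

x = (-13 + sqrt(193)) / 6 or x = (-13 - sqrt(193)) / 6


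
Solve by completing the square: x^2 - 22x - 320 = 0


Start: x^2 - 22x - 320 = 0
Move constant: x^2 - 22x = 320
Half of -22 is -11, squared is 121
Add 121 to both sides: x^2 - 22x + 121 = 441
(x - 11)^2 = 441
x - 11 = ±21
x = 11 + 21 = 32 or x = 11 - 21 = -10

x = -10, x = 32


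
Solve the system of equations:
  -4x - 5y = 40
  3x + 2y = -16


Using Cramer's rule:
Determinant D = (-4)(2) - (3)(-5) = -8 + 15 = 7
Dx = (40)(2) - (-16)(-5) = 80 - 80 = 0
Dy = (-4)(-16) - (3)(40) = 64 - 120 = -56
x = Dx/D = 0/7 = 0
y = Dy/D = -56/7 = -8

x = 0, y = -8


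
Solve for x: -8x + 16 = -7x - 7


Starting with: -8x + 16 = -7x - 7
Move all x terms to left: (-8 + 7)x = -7 - 16
Simplify: -x = -23
Divide both sides by -1: x = 23

x = 23


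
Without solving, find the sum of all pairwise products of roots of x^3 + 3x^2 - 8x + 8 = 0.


By Vieta's formulas for x^3 + bx^2 + cx + d = 0:
  r1 + r2 + r3 = -b/a = -3
  r1*r2 + r1*r3 + r2*r3 = c/a = -8
  r1*r2*r3 = -d/a = -8


Sum of pairwise products = -8


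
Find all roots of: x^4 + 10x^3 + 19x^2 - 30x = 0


The constant term is 0, so x = 0 is a root. Factor out x:
  x^3 + 10x^2 + 19x - 30 = 0
Let p(x) = x^3 + 10x^2 + 19x - 30. By the rational root theorem (leading coefficient 1), any rational root is an integer divisor of 30: try ±1, ±2, ... in turn.
Test x = 1: value = 0 ✓, so (x - 1) is a factor.
Synthetic division by (x - 1): bring down 1; 1(1) + 10 = 11; 11(1) + 19 = 30; 30(1) - 30 = 0 → quotient x^2 + 11x + 30, remainder 0.
Solve the quadratic x^2 + 11x + 30 = 0: discriminant = 11^2 - 4(1)(30) = 121 - 120 = 1.
sqrt(1) = 1, so x = (-11 ± 1)/2: x = -5 or x = -6.
Collecting all roots found:

x = -6, x = -5, x = 0, x = 1


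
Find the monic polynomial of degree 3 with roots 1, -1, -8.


A monic polynomial with roots 1, -1, -8 is:
p(x) = (x - 1)(x + 1)(x + 8)
After multiplying by (x - 1): x - 1
After multiplying by (x + 1): x^2 - 1
After multiplying by (x + 8): x^3 + 8x^2 - x - 8

x^3 + 8x^2 - x - 8


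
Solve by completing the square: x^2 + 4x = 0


Start: x^2 + 4x + 0 = 0
Move constant: x^2 + 4x = 0
Half of 4 is 2, squared is 4
Add 4 to both sides: x^2 + 4x + 4 = 4
(x + 2)^2 = 4
x + 2 = ±2
x = -2 + 2 = 0 or x = -2 - 2 = -4

x = -4, x = 0


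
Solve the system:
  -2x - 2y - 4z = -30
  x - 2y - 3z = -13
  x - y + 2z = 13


Using Cramer's rule. Expand each determinant along the first row.
D  = (-2)*[(-2)*2 - (-3)*(-1)] - (-2)*[1*2 - (-3)*1] + (-4)*[1*(-1) - (-2)*1]
  = (-2)*(-7) - (-2)*(5) + (-4)*(1) = 20
Dx = (-30)*[(-2)*2 - (-3)*(-1)] - (-2)*[(-13)*2 - (-3)*13] + (-4)*[(-13)*(-1) - (-2)*13]
  = (-30)*(-7) - (-2)*(13) + (-4)*(39) = 80
Dy = (-2)*[(-13)*2 - (-3)*13] - (-30)*[1*2 - (-3)*1] + (-4)*[1*13 - (-13)*1]
  = (-2)*(13) - (-30)*(5) + (-4)*(26) = 20
Dz = (-2)*[(-2)*13 - (-13)*(-1)] - (-2)*[1*13 - (-13)*1] + (-30)*[1*(-1) - (-2)*1]
  = (-2)*(-39) - (-2)*(26) + (-30)*(1) = 100
x = Dx/D = 80/20 = 4, y = Dy/D = 20/20 = 1, z = Dz/D = 100/20 = 5
Check eq1: (-2)(4) + (-2)(1) + (-4)(5) = -30 = -30 ✓
Check eq2: (1)(4) + (-2)(1) + (-3)(5) = -13 = -13 ✓
Check eq3: (1)(4) + (-1)(1) + (2)(5) = 13 = 13 ✓

x = 4, y = 1, z = 5


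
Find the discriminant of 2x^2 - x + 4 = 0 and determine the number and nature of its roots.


For ax^2 + bx + c = 0, discriminant D = b^2 - 4ac
Here a = 2, b = -1, c = 4
D = (-1)^2 - 4(2)(4) = 1 - 32 = -31

D = -31 < 0
The equation has no real roots (2 complex conjugate roots).

Discriminant = -31, no real roots (2 complex conjugate roots)


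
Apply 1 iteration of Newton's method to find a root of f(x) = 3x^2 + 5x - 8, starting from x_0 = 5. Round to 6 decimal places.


Newton's method: x_(n+1) = x_n - f(x_n)/f'(x_n)
f(x) = 3x^2 + 5x - 8
f'(x) = 6x + 5

Iteration 1:
  f(5.000000) = 92.000000
  f'(5.000000) = 35.000000
  x_1 = 5.000000 - (92.000000)/(35.000000) = 2.371429

x_1 = 2.371429


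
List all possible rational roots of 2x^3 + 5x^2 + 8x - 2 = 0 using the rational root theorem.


Rational root theorem: possible roots are ±p/q where:
  p divides the constant term (-2): p ∈ {1, 2}
  q divides the leading coefficient (2): q ∈ {1, 2}

All possible rational roots: -2, -1, -1/2, 1/2, 1, 2

-2, -1, -1/2, 1/2, 1, 2


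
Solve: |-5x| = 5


An absolute value equation |expr| = 5 gives two cases:
Case 1: -5x = 5
  -5x = 5, so x = -1
Case 2: -5x = -5
  -5x = -5, so x = 1

x = -1, x = 1


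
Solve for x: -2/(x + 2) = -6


Multiply both sides by (x + 2): -2 = -6(x + 2)
Distribute: -2 = -6x - 12
-6x = -2 + 12 = 10
x = -5/3

x = -5/3


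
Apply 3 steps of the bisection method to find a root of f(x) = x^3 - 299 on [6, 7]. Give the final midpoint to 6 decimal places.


f(x) = x^3 - 299
f(6) = -83 < 0
f(7) = 44 > 0

Step 1: midpoint = (6.000000 + 7.000000)/2 = 6.500000
  f(6.500000) = -24.375000
  f(mid) < 0, so root is in [6.500000, 7.000000]

Step 2: midpoint = (6.500000 + 7.000000)/2 = 6.750000
  f(6.750000) = 8.546875
  f(mid) > 0, so root is in [6.500000, 6.750000]

Step 3: midpoint = (6.500000 + 6.750000)/2 = 6.625000
  f(6.625000) = -8.224609
  f(mid) < 0, so root is in [6.625000, 6.750000]

midpoint = 6.625000


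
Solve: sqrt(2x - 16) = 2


Square both sides: 2x - 16 = 2^2 = 4
2x = 4 + 16 = 20
x = 10
Check: sqrt(2*10 - 16) = sqrt(4) = 2 ✓

x = 10


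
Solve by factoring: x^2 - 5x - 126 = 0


We need two numbers that multiply to -126 and add to -5.
Those numbers are -14 and 9 (since (-14) * 9 = -126 and (-14) + 9 = -5).
So x^2 - 5x - 126 = (x - 14)(x + 9) = 0
Setting each factor to zero: x = 14 or x = -9

x = -9, x = 14


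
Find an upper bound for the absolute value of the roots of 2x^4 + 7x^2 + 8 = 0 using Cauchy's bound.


Cauchy's bound: all roots r satisfy |r| <= 1 + max(|a_i/a_n|) for i = 0,...,n-1
where a_n is the leading coefficient.

Coefficients: [2, 0, 7, 0, 8]
Leading coefficient a_n = 2
Ratios |a_i/a_n|: 0, 7/2, 0, 4
Maximum ratio: 4
Cauchy's bound: |r| <= 1 + 4 = 5

Upper bound = 5


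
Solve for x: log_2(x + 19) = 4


Convert to exponential form: x + 19 = 2^4 = 16
x = 16 - 19 = -3
Check: log_2(-3 + 19) = log_2(16) = log_2(16) = 4 ✓

x = -3


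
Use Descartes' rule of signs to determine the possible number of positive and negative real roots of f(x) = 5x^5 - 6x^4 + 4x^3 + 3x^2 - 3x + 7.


Descartes' rule of signs:

For positive roots, count sign changes in f(x) = 5x^5 - 6x^4 + 4x^3 + 3x^2 - 3x + 7:
Signs of coefficients: +, -, +, +, -, +
Number of sign changes: 4
Possible positive real roots: 4, 2, 0

For negative roots, examine f(-x) = -5x^5 - 6x^4 - 4x^3 + 3x^2 + 3x + 7:
Signs of coefficients: -, -, -, +, +, +
Number of sign changes: 1
Possible negative real roots: 1

Positive roots: 4 or 2 or 0; Negative roots: 1


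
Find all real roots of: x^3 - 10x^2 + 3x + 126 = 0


Let p(x) = x^3 - 10x^2 + 3x + 126. By the rational root theorem (leading coefficient 1), any rational root is an integer divisor of 126: try ±1, ±2, ... in turn.
Test x = 1: value = 120 ≠ 0.
Test x = -1: value = 112 ≠ 0.
Test x = 2: value = 100 ≠ 0.
Test x = -2: value = 72 ≠ 0.
Test x = 3: value = 72 ≠ 0.
Test x = -3: value = 0 ✓, so (x + 3) is a factor.
Synthetic division by (x + 3): bring down 1; 1(-3) - 10 = -13; (-13)(-3) + 3 = 42; 42(-3) + 126 = 0 → quotient x^2 - 13x + 42, remainder 0.
Solve the quadratic x^2 - 13x + 42 = 0: discriminant = (-13)^2 - 4(1)(42) = 169 - 168 = 1.
sqrt(1) = 1, so x = (13 ± 1)/2: x = 7 or x = 6.

x = -3, x = 6, x = 7


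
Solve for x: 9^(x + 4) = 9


Express both sides with the same base.
9 = 9^1
Since the bases match, equate exponents: x + 4 = 1
So x = 1 - (4) = -3

x = -3


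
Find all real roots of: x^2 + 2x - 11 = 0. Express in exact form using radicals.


Using the quadratic formula: x = (-b ± sqrt(b^2 - 4ac)) / (2a)
Here a = 1, b = 2, c = -11
Discriminant = b^2 - 4ac = 2^2 - 4(1)(-11) = 4 + 44 = 48
Since discriminant = 48 > 0, there are two real roots.
x = (-2 ± 4*sqrt(3)) / 2
Simplifying: x = -1 ± 2*sqrt(3)
Numerically: x ≈ 2.4641 or x ≈ -4.4641

x = -1 + 2*sqrt(3) or x = -1 - 2*sqrt(3)


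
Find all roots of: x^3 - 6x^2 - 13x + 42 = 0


Let p(x) = x^3 - 6x^2 - 13x + 42. By the rational root theorem (leading coefficient 1), any rational root is an integer divisor of 42: try ±1, ±2, ... in turn.
Test x = 1: value = 24 ≠ 0.
Test x = -1: value = 48 ≠ 0.
Test x = 2: value = 0 ✓, so (x - 2) is a factor.
Synthetic division by (x - 2): bring down 1; 1(2) - 6 = -4; (-4)(2) - 13 = -21; (-21)(2) + 42 = 0 → quotient x^2 - 4x - 21, remainder 0.
Solve the quadratic x^2 - 4x - 21 = 0: discriminant = (-4)^2 - 4(1)(-21) = 16 + 84 = 100.
sqrt(100) = 10, so x = (4 ± 10)/2: x = 7 or x = -3.
Collecting all roots found:

x = -3, x = 2, x = 7


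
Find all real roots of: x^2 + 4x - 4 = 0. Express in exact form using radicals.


Using the quadratic formula: x = (-b ± sqrt(b^2 - 4ac)) / (2a)
Here a = 1, b = 4, c = -4
Discriminant = b^2 - 4ac = 4^2 - 4(1)(-4) = 16 + 16 = 32
Since discriminant = 32 > 0, there are two real roots.
x = (-4 ± 4*sqrt(2)) / 2
Simplifying: x = -2 ± 2*sqrt(2)
Numerically: x ≈ 0.8284 or x ≈ -4.8284

x = -2 + 2*sqrt(2) or x = -2 - 2*sqrt(2)
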